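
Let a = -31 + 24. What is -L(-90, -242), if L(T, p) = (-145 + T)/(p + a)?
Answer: -235/249 ≈ -0.94378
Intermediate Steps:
a = -7
L(T, p) = (-145 + T)/(-7 + p) (L(T, p) = (-145 + T)/(p - 7) = (-145 + T)/(-7 + p))
-L(-90, -242) = -(-145 - 90)/(-7 - 242) = -(-235)/(-249) = -(-1)*(-235)/249 = -1*235/249 = -235/249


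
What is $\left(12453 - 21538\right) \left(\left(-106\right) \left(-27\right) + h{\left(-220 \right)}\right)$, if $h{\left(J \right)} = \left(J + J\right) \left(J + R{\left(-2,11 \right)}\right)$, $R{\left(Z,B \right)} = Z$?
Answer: $-913424070$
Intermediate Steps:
$h{\left(J \right)} = 2 J \left(-2 + J\right)$ ($h{\left(J \right)} = \left(J + J\right) \left(J - 2\right) = 2 J \left(-2 + J\right)$)
$\left(12453 - 21538\right) \left(\left(-106\right) \left(-27\right) + h{\left(-220 \right)}\right) = \left(12453 - 21538\right) \left(\left(-106\right) \left(-27\right) + 2 \left(-220\right) \left(-2 - 220\right)\right) = - 9085 \left(2862 + 2 \left(-220\right) \left(-222\right)\right) = - 9085 \left(2862 + 97680\right) = \left(-9085\right) 100542 = -913424070$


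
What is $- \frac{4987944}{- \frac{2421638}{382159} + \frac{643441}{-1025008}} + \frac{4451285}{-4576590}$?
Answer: $\frac{596132877367353844298971}{832358181207790638} \approx 7.162 \cdot 10^{5}$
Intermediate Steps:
$- \frac{4987944}{- \frac{2421638}{382159} + \frac{643441}{-1025008}} + \frac{4451285}{-4576590} = - \frac{4987944}{\left(-2421638\right) \frac{1}{382159} + 643441 \left(- \frac{1}{1025008}\right)} + 4451285 \left(- \frac{1}{4576590}\right) = - \frac{4987944}{- \frac{2421638}{382159} - \frac{643441}{1025008}} - \frac{890257}{915318} = - \frac{4987944}{- \frac{2728095092223}{391716032272}} - \frac{890257}{915318} = \left(-4987944\right) \left(- \frac{391716032272}{2728095092223}\right) - \frac{890257}{915318} = \frac{651285877624976256}{909365030741} - \frac{890257}{915318} = \frac{596132877367353844298971}{832358181207790638}$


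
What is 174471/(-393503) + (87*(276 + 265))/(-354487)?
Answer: -7306246098/12681063451 ≈ -0.57615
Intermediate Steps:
174471/(-393503) + (87*(276 + 265))/(-354487) = 174471*(-1/393503) + (87*541)*(-1/354487) = -15861/35773 + 47067*(-1/354487) = -15861/35773 - 47067/354487 = -7306246098/12681063451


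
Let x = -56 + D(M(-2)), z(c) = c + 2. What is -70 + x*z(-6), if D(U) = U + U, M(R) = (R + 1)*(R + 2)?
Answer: 154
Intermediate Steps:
M(R) = (1 + R)*(2 + R)
z(c) = 2 + c
D(U) = 2*U
x = -56 (x = -56 + 2*(2 + (-2)² + 3*(-2)) = -56 + 2*(2 + 4 - 6) = -56 + 2*0 = -56 + 0 = -56)
-70 + x*z(-6) = -70 - 56*(2 - 6) = -70 - 56*(-4) = -70 + 224 = 154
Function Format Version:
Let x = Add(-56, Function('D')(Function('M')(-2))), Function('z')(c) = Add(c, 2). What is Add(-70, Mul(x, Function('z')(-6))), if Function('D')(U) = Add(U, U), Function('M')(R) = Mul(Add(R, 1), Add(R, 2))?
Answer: 154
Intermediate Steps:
Function('M')(R) = Mul(Add(1, R), Add(2, R))
Function('z')(c) = Add(2, c)
Function('D')(U) = Mul(2, U)
x = -56 (x = Add(-56, Mul(2, Add(2, Pow(-2, 2), Mul(3, -2)))) = Add(-56, Mul(2, Add(2, 4, -6))) = Add(-56, Mul(2, 0)) = Add(-56, 0) = -56)
Add(-70, Mul(x, Function('z')(-6))) = Add(-70, Mul(-56, Add(2, -6))) = Add(-70, Mul(-56, -4)) = Add(-70, 224) = 154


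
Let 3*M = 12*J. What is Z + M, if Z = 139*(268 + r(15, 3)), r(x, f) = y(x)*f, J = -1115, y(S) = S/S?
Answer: 33209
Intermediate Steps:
y(S) = 1
r(x, f) = f (r(x, f) = 1*f = f)
M = -4460 (M = (12*(-1115))/3 = (1/3)*(-13380) = -4460)
Z = 37669 (Z = 139*(268 + 3) = 139*271 = 37669)
Z + M = 37669 - 4460 = 33209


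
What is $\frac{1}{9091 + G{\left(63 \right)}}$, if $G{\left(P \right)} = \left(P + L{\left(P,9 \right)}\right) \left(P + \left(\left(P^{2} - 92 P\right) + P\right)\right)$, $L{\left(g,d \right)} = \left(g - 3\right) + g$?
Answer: $- \frac{1}{307295} \approx -3.2542 \cdot 10^{-6}$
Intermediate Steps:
$L{\left(g,d \right)} = -3 + 2 g$ ($L{\left(g,d \right)} = \left(-3 + g\right) + g = -3 + 2 g$)
$G{\left(P \right)} = \left(-3 + 3 P\right) \left(P^{2} - 90 P\right)$ ($G{\left(P \right)} = \left(P + \left(-3 + 2 P\right)\right) \left(P + \left(\left(P^{2} - 92 P\right) + P\right)\right) = \left(-3 + 3 P\right) \left(P + \left(P^{2} - 91 P\right)\right) = \left(-3 + 3 P\right) \left(P^{2} - 90 P\right)$)
$\frac{1}{9091 + G{\left(63 \right)}} = \frac{1}{9091 + 3 \cdot 63 \left(90 + 63^{2} - 5733\right)} = \frac{1}{9091 + 3 \cdot 63 \left(90 + 3969 - 5733\right)} = \frac{1}{9091 + 3 \cdot 63 \left(-1674\right)} = \frac{1}{9091 - 316386} = \frac{1}{-307295} = - \frac{1}{307295}$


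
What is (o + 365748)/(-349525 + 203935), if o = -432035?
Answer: 66287/145590 ≈ 0.45530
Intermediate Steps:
(o + 365748)/(-349525 + 203935) = (-432035 + 365748)/(-349525 + 203935) = -66287/(-145590) = -66287*(-1/145590) = 66287/145590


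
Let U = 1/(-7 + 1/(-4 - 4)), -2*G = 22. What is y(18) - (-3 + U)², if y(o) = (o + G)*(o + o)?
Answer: 786707/3249 ≈ 242.14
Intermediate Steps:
G = -11 (G = -½*22 = -11)
y(o) = 2*o*(-11 + o) (y(o) = (o - 11)*(o + o) = (-11 + o)*(2*o) = 2*o*(-11 + o))
U = -8/57 (U = 1/(-7 + 1/(-8)) = 1/(-7 - ⅛) = 1/(-57/8) = -8/57 ≈ -0.14035)
y(18) - (-3 + U)² = 2*18*(-11 + 18) - (-3 - 8/57)² = 2*18*7 - (-179/57)² = 252 - 1*32041/3249 = 252 - 32041/3249 = 786707/3249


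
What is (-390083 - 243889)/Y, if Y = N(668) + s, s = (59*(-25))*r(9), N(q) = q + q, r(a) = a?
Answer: 633972/11939 ≈ 53.101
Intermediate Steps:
N(q) = 2*q
s = -13275 (s = (59*(-25))*9 = -1475*9 = -13275)
Y = -11939 (Y = 2*668 - 13275 = 1336 - 13275 = -11939)
(-390083 - 243889)/Y = (-390083 - 243889)/(-11939) = -633972*(-1/11939) = 633972/11939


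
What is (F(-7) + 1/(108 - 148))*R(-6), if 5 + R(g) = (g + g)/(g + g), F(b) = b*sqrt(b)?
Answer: 1/10 + 28*I*sqrt(7) ≈ 0.1 + 74.081*I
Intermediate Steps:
F(b) = b**(3/2)
R(g) = -4 (R(g) = -5 + (g + g)/(g + g) = -5 + (2*g)/((2*g)) = -5 + (2*g)*(1/(2*g)) = -5 + 1 = -4)
(F(-7) + 1/(108 - 148))*R(-6) = ((-7)**(3/2) + 1/(108 - 148))*(-4) = (-7*I*sqrt(7) + 1/(-40))*(-4) = (-7*I*sqrt(7) - 1/40)*(-4) = (-1/40 - 7*I*sqrt(7))*(-4) = 1/10 + 28*I*sqrt(7)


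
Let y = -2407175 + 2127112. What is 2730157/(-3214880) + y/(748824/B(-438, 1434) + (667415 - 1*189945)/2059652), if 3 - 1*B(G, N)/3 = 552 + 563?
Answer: 18399487247525985569/14741794056870240 ≈ 1248.1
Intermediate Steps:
B(G, N) = -3336 (B(G, N) = 9 - 3*(552 + 563) = 9 - 3*1115 = 9 - 3345 = -3336)
y = -280063
2730157/(-3214880) + y/(748824/B(-438, 1434) + (667415 - 1*189945)/2059652) = 2730157/(-3214880) - 280063/(748824/(-3336) + (667415 - 1*189945)/2059652) = 2730157*(-1/3214880) - 280063/(748824*(-1/3336) + (667415 - 189945)*(1/2059652)) = -2730157/3214880 - 280063/(-31201/139 + 477470*(1/2059652)) = -2730157/3214880 - 280063/(-31201/139 + 34105/147118) = -2730157/3214880 - 280063/(-4585488123/20449402) = -2730157/3214880 - 280063*(-20449402/4585488123) = -2730157/3214880 + 5727120872326/4585488123 = 18399487247525985569/14741794056870240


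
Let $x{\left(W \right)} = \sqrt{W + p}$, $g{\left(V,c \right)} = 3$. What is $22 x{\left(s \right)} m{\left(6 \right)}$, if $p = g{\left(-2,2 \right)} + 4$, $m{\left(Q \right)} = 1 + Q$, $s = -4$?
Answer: $154 \sqrt{3} \approx 266.74$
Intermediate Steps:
$p = 7$ ($p = 3 + 4 = 7$)
$x{\left(W \right)} = \sqrt{7 + W}$ ($x{\left(W \right)} = \sqrt{W + 7} = \sqrt{7 + W}$)
$22 x{\left(s \right)} m{\left(6 \right)} = 22 \sqrt{7 - 4} \left(1 + 6\right) = 22 \sqrt{3} \cdot 7 = 154 \sqrt{3}$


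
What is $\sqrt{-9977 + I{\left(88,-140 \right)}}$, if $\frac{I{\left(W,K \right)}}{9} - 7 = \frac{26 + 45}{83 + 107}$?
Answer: $\frac{7 i \sqrt{7301510}}{190} \approx 99.552 i$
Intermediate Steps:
$I{\left(W,K \right)} = \frac{12609}{190}$ ($I{\left(W,K \right)} = 63 + 9 \frac{26 + 45}{83 + 107} = 63 + 9 \cdot \frac{71}{190} = 63 + \frac{639}{190} = \frac{12609}{190}$)
$\sqrt{-9977 + I{\left(88,-140 \right)}} = \sqrt{-9977 + \frac{12609}{190}} = \sqrt{- \frac{1883021}{190}} = \frac{7 i \sqrt{7301510}}{190}$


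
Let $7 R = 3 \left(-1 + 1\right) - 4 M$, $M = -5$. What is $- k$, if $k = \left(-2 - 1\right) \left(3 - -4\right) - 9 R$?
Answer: $\frac{327}{7} \approx 46.714$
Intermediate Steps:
$R = \frac{20}{7}$ ($R = \frac{3 \left(-1 + 1\right) - -20}{7} = \frac{3 \cdot 0 + 20}{7} = \frac{0 + 20}{7} = \frac{1}{7} \cdot 20 = \frac{20}{7} \approx 2.8571$)
$k = - \frac{327}{7}$ ($k = \left(-2 - 1\right) \left(3 - -4\right) - \frac{180}{7} = - 3 \left(3 + 4\right) - \frac{180}{7} = \left(-3\right) 7 - \frac{180}{7} = -21 - \frac{180}{7} = - \frac{327}{7} \approx -46.714$)
$- k = \left(-1\right) \left(- \frac{327}{7}\right) = \frac{327}{7}$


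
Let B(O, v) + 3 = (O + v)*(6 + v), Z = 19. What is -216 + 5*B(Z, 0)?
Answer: 339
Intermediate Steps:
B(O, v) = -3 + (6 + v)*(O + v) (B(O, v) = -3 + (O + v)*(6 + v) = -3 + (6 + v)*(O + v))
-216 + 5*B(Z, 0) = -216 + 5*(-3 + 0² + 6*19 + 6*0 + 19*0) = -216 + 5*(-3 + 0 + 114 + 0 + 0) = -216 + 5*111 = -216 + 555 = 339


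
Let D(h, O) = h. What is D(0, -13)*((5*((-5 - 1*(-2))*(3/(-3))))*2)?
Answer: 0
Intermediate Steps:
D(0, -13)*((5*((-5 - 1*(-2))*(3/(-3))))*2) = 0*((5*((-5 - 1*(-2))*(3/(-3))))*2) = 0*((5*((-5 + 2)*(3*(-⅓))))*2) = 0*((5*(-3*(-1)))*2) = 0*((5*3)*2) = 0*(15*2) = 0*30 = 0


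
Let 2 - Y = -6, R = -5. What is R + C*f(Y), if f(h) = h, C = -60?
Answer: -485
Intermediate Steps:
Y = 8 (Y = 2 - 1*(-6) = 2 + 6 = 8)
R + C*f(Y) = -5 - 60*8 = -5 - 480 = -485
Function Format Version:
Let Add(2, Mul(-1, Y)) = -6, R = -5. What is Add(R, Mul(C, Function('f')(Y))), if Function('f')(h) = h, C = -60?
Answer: -485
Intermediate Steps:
Y = 8 (Y = Add(2, Mul(-1, -6)) = Add(2, 6) = 8)
Add(R, Mul(C, Function('f')(Y))) = Add(-5, Mul(-60, 8)) = Add(-5, -480) = -485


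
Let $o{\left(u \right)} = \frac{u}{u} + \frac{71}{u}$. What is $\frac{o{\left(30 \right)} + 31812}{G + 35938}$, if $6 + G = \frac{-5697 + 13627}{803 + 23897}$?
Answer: $\frac{18134759}{20481423} \approx 0.88542$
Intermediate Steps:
$o{\left(u \right)} = 1 + \frac{71}{u}$
$G = - \frac{1079}{190}$ ($G = -6 + \frac{-5697 + 13627}{803 + 23897} = -6 + \frac{7930}{24700} = -6 + 7930 \cdot \frac{1}{24700} = -6 + \frac{61}{190} = - \frac{1079}{190} \approx -5.6789$)
$\frac{o{\left(30 \right)} + 31812}{G + 35938} = \frac{\frac{71 + 30}{30} + 31812}{- \frac{1079}{190} + 35938} = \frac{\frac{1}{30} \cdot 101 + 31812}{\frac{6827141}{190}} = \left(\frac{101}{30} + 31812\right) \frac{190}{6827141} = \frac{954461}{30} \cdot \frac{190}{6827141} = \frac{18134759}{20481423}$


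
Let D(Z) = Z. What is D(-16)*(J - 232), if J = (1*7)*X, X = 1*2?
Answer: 3488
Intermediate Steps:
X = 2
J = 14 (J = (1*7)*2 = 7*2 = 14)
D(-16)*(J - 232) = -16*(14 - 232) = -16*(-218) = 3488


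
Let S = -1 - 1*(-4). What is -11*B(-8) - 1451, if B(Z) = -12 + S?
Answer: -1352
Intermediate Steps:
S = 3 (S = -1 + 4 = 3)
B(Z) = -9 (B(Z) = -12 + 3 = -9)
-11*B(-8) - 1451 = -11*(-9) - 1451 = 99 - 1451 = -1352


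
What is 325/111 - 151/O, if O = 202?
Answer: 48889/22422 ≈ 2.1804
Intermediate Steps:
325/111 - 151/O = 325/111 - 151/202 = 48889/22422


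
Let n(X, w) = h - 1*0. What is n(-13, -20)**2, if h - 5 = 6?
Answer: 121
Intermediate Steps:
h = 11 (h = 5 + 6 = 11)
n(X, w) = 11 (n(X, w) = 11 - 1*0 = 11 + 0 = 11)
n(-13, -20)**2 = 11**2 = 121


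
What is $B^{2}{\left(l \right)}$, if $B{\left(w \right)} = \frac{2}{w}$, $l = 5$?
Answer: $\frac{4}{25} \approx 0.16$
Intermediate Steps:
$B^{2}{\left(l \right)} = \left(\frac{2}{5}\right)^{2} = \frac{4}{25}$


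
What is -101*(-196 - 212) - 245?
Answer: 40963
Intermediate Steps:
-101*(-196 - 212) - 245 = -101*(-408) - 245 = 41208 - 245 = 40963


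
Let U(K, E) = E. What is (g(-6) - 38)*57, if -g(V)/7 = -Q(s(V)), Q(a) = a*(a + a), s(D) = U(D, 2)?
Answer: 1026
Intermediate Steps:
s(D) = 2
Q(a) = 2*a**2 (Q(a) = a*(2*a) = 2*a**2)
g(V) = 56 (g(V) = -(-7)*2*2**2 = -(-7)*2*4 = -(-7)*8 = -7*(-8) = 56)
(g(-6) - 38)*57 = (56 - 38)*57 = 18*57 = 1026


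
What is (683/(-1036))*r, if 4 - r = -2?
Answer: -2049/518 ≈ -3.9556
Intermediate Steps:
r = 6 (r = 4 - 1*(-2) = 4 + 2 = 6)
(683/(-1036))*r = (683/(-1036))*6 = (683*(-1/1036))*6 = -683/1036*6 = -2049/518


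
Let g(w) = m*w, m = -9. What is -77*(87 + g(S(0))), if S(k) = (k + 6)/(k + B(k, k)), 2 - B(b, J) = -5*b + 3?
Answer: -10857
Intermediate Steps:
B(b, J) = -1 + 5*b (B(b, J) = 2 - (-5*b + 3) = 2 - (3 - 5*b) = 2 + (-3 + 5*b) = -1 + 5*b)
S(k) = (6 + k)/(-1 + 6*k) (S(k) = (k + 6)/(k + (-1 + 5*k)) = (6 + k)/(-1 + 6*k))
g(w) = -9*w
-77*(87 + g(S(0))) = -77*(87 - 9*(6 + 0)/(-1 + 6*0)) = -77*(87 - 9*6/(-1 + 0)) = -77*(87 - 9*6/(-1)) = -77*(87 - (-9)*6) = -77*(87 - 9*(-6)) = -77*(87 + 54) = -77*141 = -10857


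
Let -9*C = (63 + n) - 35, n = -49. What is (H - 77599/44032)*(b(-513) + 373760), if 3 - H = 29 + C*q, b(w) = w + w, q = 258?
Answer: -5167900068065/22016 ≈ -2.3473e+8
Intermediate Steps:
b(w) = 2*w
C = 7/3 (C = -((63 - 49) - 35)/9 = -(14 - 35)/9 = -⅑*(-21) = 7/3 ≈ 2.3333)
H = -628 (H = 3 - (29 + (7/3)*258) = 3 - (29 + 602) = 3 - 1*631 = 3 - 631 = -628)
(H - 77599/44032)*(b(-513) + 373760) = (-628 - 77599/44032)*(2*(-513) + 373760) = (-628 - 77599*1/44032)*(-1026 + 373760) = (-628 - 77599/44032)*372734 = -27729695/44032*372734 = -5167900068065/22016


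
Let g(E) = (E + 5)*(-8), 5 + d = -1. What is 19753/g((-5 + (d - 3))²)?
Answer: -19753/1608 ≈ -12.284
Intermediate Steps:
d = -6 (d = -5 - 1 = -6)
g(E) = -40 - 8*E (g(E) = (5 + E)*(-8) = -40 - 8*E)
19753/g((-5 + (d - 3))²) = 19753/(-40 - 8*(-5 + (-6 - 3))²) = 19753/(-40 - 8*(-5 - 9)²) = 19753/(-40 - 8*(-14)²) = 19753/(-40 - 8*196) = 19753/(-40 - 1568) = 19753/(-1608) = 19753*(-1/1608) = -19753/1608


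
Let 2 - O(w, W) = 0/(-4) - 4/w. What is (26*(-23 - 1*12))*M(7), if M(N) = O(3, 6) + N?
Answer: -28210/3 ≈ -9403.3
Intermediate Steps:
O(w, W) = 2 + 4/w (O(w, W) = 2 - (0/(-4) - 4/w) = 2 - (0*(-¼) - 4/w) = 2 - (0 - 4/w) = 2 - (-4)/w = 2 + 4/w)
M(N) = 10/3 + N (M(N) = (2 + 4/3) + N = 10/3 + N)
(26*(-23 - 1*12))*M(7) = (26*(-23 - 1*12))*(10/3 + 7) = (26*(-23 - 12))*(31/3) = (26*(-35))*(31/3) = -910*31/3 = -28210/3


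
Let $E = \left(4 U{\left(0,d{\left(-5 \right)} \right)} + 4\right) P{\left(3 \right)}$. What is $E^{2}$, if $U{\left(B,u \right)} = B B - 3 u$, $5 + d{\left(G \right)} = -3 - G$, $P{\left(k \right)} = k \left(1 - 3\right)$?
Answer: $57600$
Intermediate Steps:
$P{\left(k \right)} = - 2 k$ ($P{\left(k \right)} = k \left(-2\right) = - 2 k$)
$d{\left(G \right)} = -8 - G$ ($d{\left(G \right)} = -5 - \left(3 + G\right) = -8 - G$)
$U{\left(B,u \right)} = B^{2} - 3 u$
$E = -240$ ($E = \left(4 \left(0^{2} - 3 \left(-8 - -5\right)\right) + 4\right) \left(\left(-2\right) 3\right) = \left(4 \left(0 - 3 \left(-8 + 5\right)\right) + 4\right) \left(-6\right) = \left(4 \left(0 - -9\right) + 4\right) \left(-6\right) = \left(4 \left(0 + 9\right) + 4\right) \left(-6\right) = \left(4 \cdot 9 + 4\right) \left(-6\right) = \left(36 + 4\right) \left(-6\right) = 40 \left(-6\right) = -240$)
$E^{2} = \left(-240\right)^{2} = 57600$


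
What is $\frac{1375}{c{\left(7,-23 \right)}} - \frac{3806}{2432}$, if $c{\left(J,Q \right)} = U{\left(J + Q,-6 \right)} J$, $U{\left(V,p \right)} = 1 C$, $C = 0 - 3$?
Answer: $- \frac{1711963}{25536} \approx -67.041$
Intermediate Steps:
$C = -3$ ($C = 0 - 3 = -3$)
$U{\left(V,p \right)} = -3$ ($U{\left(V,p \right)} = 1 \left(-3\right) = -3$)
$c{\left(J,Q \right)} = - 3 J$
$\frac{1375}{c{\left(7,-23 \right)}} - \frac{3806}{2432} = \frac{1375}{\left(-3\right) 7} - \frac{3806}{2432} = \frac{1375}{-21} - \frac{1903}{1216} = 1375 \left(- \frac{1}{21}\right) - \frac{1903}{1216} = - \frac{1375}{21} - \frac{1903}{1216} = - \frac{1711963}{25536}$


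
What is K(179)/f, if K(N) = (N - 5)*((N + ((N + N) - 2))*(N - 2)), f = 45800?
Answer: 1647693/4580 ≈ 359.76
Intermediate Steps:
K(N) = (-5 + N)*(-2 + N)*(-2 + 3*N) (K(N) = (-5 + N)*((N + (2*N - 2))*(-2 + N)) = (-5 + N)*((N + (-2 + 2*N))*(-2 + N)) = (-5 + N)*((-2 + 3*N)*(-2 + N)) = (-5 + N)*((-2 + N)*(-2 + 3*N)) = (-5 + N)*(-2 + N)*(-2 + 3*N))
K(179)/f = (-20 - 23*179² + 3*179³ + 44*179)/45800 = (-20 - 23*32041 + 3*5735339 + 7876)*(1/45800) = (-20 - 736943 + 17206017 + 7876)*(1/45800) = 16476930*(1/45800) = 1647693/4580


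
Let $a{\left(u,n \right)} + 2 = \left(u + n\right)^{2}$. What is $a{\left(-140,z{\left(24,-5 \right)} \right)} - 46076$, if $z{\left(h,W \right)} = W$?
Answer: $-25053$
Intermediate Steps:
$a{\left(u,n \right)} = -2 + \left(n + u\right)^{2}$ ($a{\left(u,n \right)} = -2 + \left(u + n\right)^{2} = -2 + \left(n + u\right)^{2}$)
$a{\left(-140,z{\left(24,-5 \right)} \right)} - 46076 = \left(-2 + \left(-5 - 140\right)^{2}\right) - 46076 = \left(-2 + \left(-145\right)^{2}\right) - 46076 = \left(-2 + 21025\right) - 46076 = 21023 - 46076 = -25053$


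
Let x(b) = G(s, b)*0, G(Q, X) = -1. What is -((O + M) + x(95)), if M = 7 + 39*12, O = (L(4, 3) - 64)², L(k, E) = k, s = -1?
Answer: -4075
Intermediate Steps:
O = 3600 (O = (4 - 64)² = (-60)² = 3600)
M = 475 (M = 7 + 468 = 475)
x(b) = 0 (x(b) = -1*0 = 0)
-((O + M) + x(95)) = -((3600 + 475) + 0) = -(4075 + 0) = -1*4075 = -4075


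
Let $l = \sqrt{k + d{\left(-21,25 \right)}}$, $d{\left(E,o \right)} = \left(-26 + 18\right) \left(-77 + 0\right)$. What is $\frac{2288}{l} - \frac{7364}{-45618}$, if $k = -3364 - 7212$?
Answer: $\frac{3682}{22809} - \frac{572 i \sqrt{2490}}{1245} \approx 0.16143 - 22.926 i$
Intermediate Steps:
$d{\left(E,o \right)} = 616$ ($d{\left(E,o \right)} = \left(-8\right) \left(-77\right) = 616$)
$k = -10576$
$l = 2 i \sqrt{2490}$ ($l = \sqrt{-10576 + 616} = \sqrt{-9960} = 2 i \sqrt{2490} \approx 99.8 i$)
$\frac{2288}{l} - \frac{7364}{-45618} = \frac{2288}{2 i \sqrt{2490}} - \frac{7364}{-45618} = 2288 \left(- \frac{i \sqrt{2490}}{4980}\right) - - \frac{3682}{22809} = - \frac{572 i \sqrt{2490}}{1245} + \frac{3682}{22809} = \frac{3682}{22809} - \frac{572 i \sqrt{2490}}{1245}$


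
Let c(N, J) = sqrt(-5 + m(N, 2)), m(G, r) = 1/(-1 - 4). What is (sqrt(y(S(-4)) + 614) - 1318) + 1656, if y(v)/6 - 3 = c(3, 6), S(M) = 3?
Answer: 338 + sqrt(15800 + 30*I*sqrt(130))/5 ≈ 363.14 + 0.27211*I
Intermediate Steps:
m(G, r) = -1/5 (m(G, r) = 1/(-5) = -1/5)
c(N, J) = I*sqrt(130)/5 (c(N, J) = sqrt(-5 - 1/5) = sqrt(-26/5) = I*sqrt(130)/5)
y(v) = 18 + 6*I*sqrt(130)/5 (y(v) = 18 + 6*(I*sqrt(130)/5) = 18 + 6*I*sqrt(130)/5)
(sqrt(y(S(-4)) + 614) - 1318) + 1656 = (sqrt((18 + 6*I*sqrt(130)/5) + 614) - 1318) + 1656 = (sqrt(632 + 6*I*sqrt(130)/5) - 1318) + 1656 = (-1318 + sqrt(632 + 6*I*sqrt(130)/5)) + 1656 = 338 + sqrt(632 + 6*I*sqrt(130)/5)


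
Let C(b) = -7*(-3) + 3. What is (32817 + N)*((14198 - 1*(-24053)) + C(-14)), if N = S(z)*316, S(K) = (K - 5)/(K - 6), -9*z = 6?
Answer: 1266351340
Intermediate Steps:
z = -⅔ (z = -⅑*6 = -⅔ ≈ -0.66667)
S(K) = (-5 + K)/(-6 + K)
C(b) = 24 (C(b) = 21 + 3 = 24)
N = 1343/5 (N = ((-5 - ⅔)/(-6 - ⅔))*316 = (-17/3/(-20/3))*316 = -3/20*(-17/3)*316 = (17/20)*316 = 1343/5 ≈ 268.60)
(32817 + N)*((14198 - 1*(-24053)) + C(-14)) = (32817 + 1343/5)*((14198 - 1*(-24053)) + 24) = 165428*((14198 + 24053) + 24)/5 = 165428*(38251 + 24)/5 = (165428/5)*38275 = 1266351340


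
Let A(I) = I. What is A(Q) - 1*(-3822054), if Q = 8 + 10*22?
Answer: 3822282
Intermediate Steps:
Q = 228 (Q = 8 + 220 = 228)
A(Q) - 1*(-3822054) = 228 - 1*(-3822054) = 228 + 3822054 = 3822282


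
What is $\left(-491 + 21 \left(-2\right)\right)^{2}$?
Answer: $284089$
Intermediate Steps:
$\left(-491 + 21 \left(-2\right)\right)^{2} = \left(-491 - 42\right)^{2} = \left(-533\right)^{2} = 284089$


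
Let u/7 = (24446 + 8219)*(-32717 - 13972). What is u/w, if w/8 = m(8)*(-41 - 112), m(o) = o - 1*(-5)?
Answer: 3558557765/5304 ≈ 6.7092e+5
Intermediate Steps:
m(o) = 5 + o (m(o) = o + 5 = 5 + o)
w = -15912 (w = 8*((5 + 8)*(-41 - 112)) = 8*(13*(-153)) = 8*(-1989) = -15912)
u = -10675673295 (u = 7*((24446 + 8219)*(-32717 - 13972)) = 7*(32665*(-46689)) = 7*(-1525096185) = -10675673295)
u/w = -10675673295/(-15912) = -10675673295*(-1/15912) = 3558557765/5304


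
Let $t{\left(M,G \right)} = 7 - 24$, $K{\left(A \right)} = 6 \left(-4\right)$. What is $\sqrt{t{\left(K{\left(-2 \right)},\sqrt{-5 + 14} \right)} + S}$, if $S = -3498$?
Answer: $i \sqrt{3515} \approx 59.287 i$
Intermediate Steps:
$K{\left(A \right)} = -24$
$t{\left(M,G \right)} = -17$ ($t{\left(M,G \right)} = 7 - 24 = -17$)
$\sqrt{t{\left(K{\left(-2 \right)},\sqrt{-5 + 14} \right)} + S} = \sqrt{-17 - 3498} = \sqrt{-3515} = i \sqrt{3515}$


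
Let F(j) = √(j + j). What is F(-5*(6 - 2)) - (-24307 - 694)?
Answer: 25001 + 2*I*√10 ≈ 25001.0 + 6.3246*I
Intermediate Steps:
F(j) = √2*√j (F(j) = √(2*j) = √2*√j)
F(-5*(6 - 2)) - (-24307 - 694) = √2*√(-5*(6 - 2)) - (-24307 - 694) = √2*√(-5*4) - 1*(-25001) = √2*√(-20) + 25001 = √2*(2*I*√5) + 25001 = 2*I*√10 + 25001 = 25001 + 2*I*√10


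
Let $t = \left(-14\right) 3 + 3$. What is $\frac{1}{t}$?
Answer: $- \frac{1}{39} \approx -0.025641$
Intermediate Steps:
$t = -39$ ($t = -42 + 3 = -39$)
$\frac{1}{t} = \frac{1}{-39} = - \frac{1}{39}$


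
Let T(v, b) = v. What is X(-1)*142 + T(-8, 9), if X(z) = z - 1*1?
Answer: -292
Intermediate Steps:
X(z) = -1 + z (X(z) = z - 1 = -1 + z)
X(-1)*142 + T(-8, 9) = (-1 - 1)*142 - 8 = -2*142 - 8 = -284 - 8 = -292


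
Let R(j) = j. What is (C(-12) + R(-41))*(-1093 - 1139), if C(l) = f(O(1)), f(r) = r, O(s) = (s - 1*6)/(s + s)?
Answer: 97092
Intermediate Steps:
O(s) = (-6 + s)/(2*s) (O(s) = (s - 6)/((2*s)) = (-6 + s)*(1/(2*s)) = (-6 + s)/(2*s))
C(l) = -5/2 (C(l) = (1/2)*(-6 + 1)/1 = (1/2)*1*(-5) = -5/2)
(C(-12) + R(-41))*(-1093 - 1139) = (-5/2 - 41)*(-1093 - 1139) = -87/2*(-2232) = 97092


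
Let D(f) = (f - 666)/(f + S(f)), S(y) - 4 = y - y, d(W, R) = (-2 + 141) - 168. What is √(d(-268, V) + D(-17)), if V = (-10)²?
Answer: 3*√442/13 ≈ 4.8516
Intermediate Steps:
V = 100
d(W, R) = -29 (d(W, R) = 139 - 168 = -29)
S(y) = 4 (S(y) = 4 + (y - y) = 4 + 0 = 4)
D(f) = (-666 + f)/(4 + f) (D(f) = (f - 666)/(f + 4) = (-666 + f)/(4 + f))
√(d(-268, V) + D(-17)) = √(-29 + (-666 - 17)/(4 - 17)) = √(-29 - 683/(-13)) = √(-29 - 1/13*(-683)) = √(-29 + 683/13) = √(306/13) = 3*√442/13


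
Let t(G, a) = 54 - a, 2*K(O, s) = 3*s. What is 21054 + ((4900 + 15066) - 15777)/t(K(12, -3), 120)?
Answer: 1385375/66 ≈ 20991.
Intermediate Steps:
K(O, s) = 3*s/2 (K(O, s) = (3*s)/2 = 3*s/2)
21054 + ((4900 + 15066) - 15777)/t(K(12, -3), 120) = 21054 + ((4900 + 15066) - 15777)/(54 - 1*120) = 21054 + (19966 - 15777)/(54 - 120) = 21054 + 4189/(-66) = 21054 + 4189*(-1/66) = 21054 - 4189/66 = 1385375/66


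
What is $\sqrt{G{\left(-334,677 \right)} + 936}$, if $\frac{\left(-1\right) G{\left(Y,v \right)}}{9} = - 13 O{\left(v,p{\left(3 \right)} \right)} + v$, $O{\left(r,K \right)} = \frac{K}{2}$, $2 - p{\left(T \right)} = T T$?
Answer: $\frac{3 i \sqrt{2474}}{2} \approx 74.609 i$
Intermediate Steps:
$p{\left(T \right)} = 2 - T^{2}$ ($p{\left(T \right)} = 2 - T T = 2 - T^{2}$)
$O{\left(r,K \right)} = \frac{K}{2}$ ($O{\left(r,K \right)} = K \frac{1}{2} = \frac{K}{2}$)
$G{\left(Y,v \right)} = - \frac{819}{2} - 9 v$ ($G{\left(Y,v \right)} = - 9 \left(- 13 \frac{2 - 3^{2}}{2} + v\right) = - 9 \left(- 13 \frac{2 - 9}{2} + v\right) = - 9 \left(- 13 \cdot \frac{1}{2} \left(-7\right) + v\right) = - 9 \left(\left(-13\right) \left(- \frac{7}{2}\right) + v\right) = - 9 \left(\frac{91}{2} + v\right) = - \frac{819}{2} - 9 v$)
$\sqrt{G{\left(-334,677 \right)} + 936} = \sqrt{\left(- \frac{819}{2} - 6093\right) + 936} = \sqrt{- \frac{13005}{2} + 936} = \sqrt{- \frac{11133}{2}} = \frac{3 i \sqrt{2474}}{2}$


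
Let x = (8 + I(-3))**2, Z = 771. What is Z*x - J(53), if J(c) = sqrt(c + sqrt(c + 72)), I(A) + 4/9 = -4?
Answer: 263168/27 - sqrt(53 + 5*sqrt(5)) ≈ 9739.0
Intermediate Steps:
I(A) = -40/9 (I(A) = -4/9 - 4 = -40/9)
J(c) = sqrt(c + sqrt(72 + c))
x = 1024/81 (x = (8 - 40/9)**2 = (32/9)**2 = 1024/81 ≈ 12.642)
Z*x - J(53) = 771*(1024/81) - sqrt(53 + sqrt(72 + 53)) = 263168/27 - sqrt(53 + sqrt(125)) = 263168/27 - sqrt(53 + 5*sqrt(5))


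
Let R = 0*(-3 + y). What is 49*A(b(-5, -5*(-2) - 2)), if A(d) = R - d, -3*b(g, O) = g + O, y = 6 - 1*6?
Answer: 49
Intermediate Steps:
y = 0 (y = 6 - 6 = 0)
b(g, O) = -O/3 - g/3 (b(g, O) = -(g + O)/3 = -(O + g)/3 = -O/3 - g/3)
R = 0 (R = 0*(-3 + 0) = 0*(-3) = 0)
A(d) = -d (A(d) = 0 - d = -d)
49*A(b(-5, -5*(-2) - 2)) = 49*(-(-(-5*(-2) - 2)/3 - ⅓*(-5))) = 49*(-(-(10 - 2)/3 + 5/3)) = 49*(-(-⅓*8 + 5/3)) = 49*(-(-8/3 + 5/3)) = 49*(-1*(-1)) = 49*1 = 49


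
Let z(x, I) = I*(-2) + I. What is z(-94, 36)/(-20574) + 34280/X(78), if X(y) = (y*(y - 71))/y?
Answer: 39182054/8001 ≈ 4897.1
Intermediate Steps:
X(y) = -71 + y (X(y) = (y*(-71 + y))/y = -71 + y)
z(x, I) = -I (z(x, I) = -2*I + I = -I)
z(-94, 36)/(-20574) + 34280/X(78) = -1*36/(-20574) + 34280/(-71 + 78) = -36*(-1/20574) + 34280/7 = 2/1143 + 34280*(⅐) = 2/1143 + 34280/7 = 39182054/8001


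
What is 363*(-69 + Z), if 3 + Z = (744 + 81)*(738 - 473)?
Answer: 79334739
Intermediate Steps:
Z = 218622 (Z = -3 + (744 + 81)*(738 - 473) = -3 + 825*265 = -3 + 218625 = 218622)
363*(-69 + Z) = 363*(-69 + 218622) = 363*218553 = 79334739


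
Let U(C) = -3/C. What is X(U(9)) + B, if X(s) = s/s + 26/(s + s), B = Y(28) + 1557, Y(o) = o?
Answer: 1547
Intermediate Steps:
B = 1585 (B = 28 + 1557 = 1585)
X(s) = 1 + 13/s (X(s) = 1 + 26/((2*s)) = 1 + 26*(1/(2*s)) = 1 + 13/s)
X(U(9)) + B = (13 - 3/9)/((-3/9)) + 1585 = (13 - 3*1/9)/((-3*1/9)) + 1585 = (13 - 1/3)/(-1/3) + 1585 = -3*38/3 + 1585 = -38 + 1585 = 1547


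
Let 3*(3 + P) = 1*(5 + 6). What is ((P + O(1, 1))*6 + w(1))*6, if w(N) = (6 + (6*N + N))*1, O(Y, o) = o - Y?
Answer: 102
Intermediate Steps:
P = ⅔ (P = -3 + (1*(5 + 6))/3 = -3 + (1*11)/3 = -3 + (⅓)*11 = -3 + 11/3 = ⅔ ≈ 0.66667)
w(N) = 6 + 7*N (w(N) = (6 + 7*N)*1 = 6 + 7*N)
((P + O(1, 1))*6 + w(1))*6 = ((⅔ + (1 - 1*1))*6 + (6 + 7*1))*6 = ((⅔ + (1 - 1))*6 + (6 + 7))*6 = ((⅔ + 0)*6 + 13)*6 = ((⅔)*6 + 13)*6 = (4 + 13)*6 = 17*6 = 102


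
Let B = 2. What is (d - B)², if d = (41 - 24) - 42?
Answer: 729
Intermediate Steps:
d = -25 (d = 17 - 42 = -25)
(d - B)² = (-25 - 1*2)² = (-25 - 2)² = (-27)² = 729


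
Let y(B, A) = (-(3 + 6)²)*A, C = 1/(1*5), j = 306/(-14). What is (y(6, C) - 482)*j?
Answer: 381123/35 ≈ 10889.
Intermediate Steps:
j = -153/7 (j = 306*(-1/14) = -153/7 ≈ -21.857)
C = ⅕ (C = 1/5 = ⅕ ≈ 0.20000)
y(B, A) = -81*A (y(B, A) = (-1*9²)*A = (-1*81)*A = -81*A)
(y(6, C) - 482)*j = (-81*⅕ - 482)*(-153/7) = (-81/5 - 482)*(-153/7) = -2491/5*(-153/7) = 381123/35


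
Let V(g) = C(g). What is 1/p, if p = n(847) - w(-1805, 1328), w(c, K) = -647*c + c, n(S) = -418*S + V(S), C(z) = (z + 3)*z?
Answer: -1/800126 ≈ -1.2498e-6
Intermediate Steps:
C(z) = z*(3 + z) (C(z) = (3 + z)*z = z*(3 + z))
V(g) = g*(3 + g)
n(S) = -418*S + S*(3 + S)
w(c, K) = -646*c
p = -800126 (p = 847*(-415 + 847) - (-646)*(-1805) = 847*432 - 1*1166030 = 365904 - 1166030 = -800126)
1/p = 1/(-800126) = -1/800126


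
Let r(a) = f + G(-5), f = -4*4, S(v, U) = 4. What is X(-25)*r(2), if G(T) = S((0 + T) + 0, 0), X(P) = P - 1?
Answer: 312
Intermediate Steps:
X(P) = -1 + P
G(T) = 4
f = -16
r(a) = -12 (r(a) = -16 + 4 = -12)
X(-25)*r(2) = (-1 - 25)*(-12) = -26*(-12) = 312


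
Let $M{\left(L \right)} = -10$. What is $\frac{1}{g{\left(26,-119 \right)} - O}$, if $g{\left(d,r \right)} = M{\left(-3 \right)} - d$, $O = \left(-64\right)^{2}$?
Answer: $- \frac{1}{4132} \approx -0.00024201$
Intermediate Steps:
$O = 4096$
$g{\left(d,r \right)} = -10 - d$
$\frac{1}{g{\left(26,-119 \right)} - O} = \frac{1}{\left(-10 - 26\right) - 4096} = \frac{1}{-36 - 4096} = \frac{1}{-4132} = - \frac{1}{4132}$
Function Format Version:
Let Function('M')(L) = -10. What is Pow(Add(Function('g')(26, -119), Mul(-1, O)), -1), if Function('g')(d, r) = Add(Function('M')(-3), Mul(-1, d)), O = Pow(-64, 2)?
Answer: Rational(-1, 4132) ≈ -0.00024201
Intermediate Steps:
O = 4096
Function('g')(d, r) = Add(-10, Mul(-1, d))
Pow(Add(Function('g')(26, -119), Mul(-1, O)), -1) = Pow(Add(Add(-10, Mul(-1, 26)), Mul(-1, 4096)), -1) = Pow(Add(Add(-10, -26), -4096), -1) = Pow(Add(-36, -4096), -1) = Pow(-4132, -1) = Rational(-1, 4132)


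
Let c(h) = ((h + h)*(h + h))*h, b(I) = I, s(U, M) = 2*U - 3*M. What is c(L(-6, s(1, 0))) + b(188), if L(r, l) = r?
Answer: -676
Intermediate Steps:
s(U, M) = -3*M + 2*U
c(h) = 4*h³ (c(h) = ((2*h)*(2*h))*h = (4*h²)*h = 4*h³)
c(L(-6, s(1, 0))) + b(188) = 4*(-6)³ + 188 = 4*(-216) + 188 = -864 + 188 = -676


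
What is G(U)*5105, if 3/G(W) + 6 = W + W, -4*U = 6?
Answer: -5105/3 ≈ -1701.7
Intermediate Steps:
U = -3/2 (U = -¼*6 = -3/2 ≈ -1.5000)
G(W) = 3/(-6 + 2*W) (G(W) = 3/(-6 + (W + W)) = 3/(-6 + 2*W))
G(U)*5105 = (3/(2*(-3 - 3/2)))*5105 = (3/(2*(-9/2)))*5105 = ((3/2)*(-2/9))*5105 = -⅓*5105 = -5105/3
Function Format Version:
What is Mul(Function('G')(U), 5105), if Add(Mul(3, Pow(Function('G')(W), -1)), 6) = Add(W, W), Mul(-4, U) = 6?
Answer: Rational(-5105, 3) ≈ -1701.7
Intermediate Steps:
U = Rational(-3, 2) (U = Mul(Rational(-1, 4), 6) = Rational(-3, 2) ≈ -1.5000)
Function('G')(W) = Mul(3, Pow(Add(-6, Mul(2, W)), -1)) (Function('G')(W) = Mul(3, Pow(Add(-6, Add(W, W)), -1)) = Mul(3, Pow(Add(-6, Mul(2, W)), -1)))
Mul(Function('G')(U), 5105) = Mul(Mul(Rational(3, 2), Pow(Add(-3, Rational(-3, 2)), -1)), 5105) = Mul(Mul(Rational(3, 2), Pow(Rational(-9, 2), -1)), 5105) = Mul(Mul(Rational(3, 2), Rational(-2, 9)), 5105) = Mul(Rational(-1, 3), 5105) = Rational(-5105, 3)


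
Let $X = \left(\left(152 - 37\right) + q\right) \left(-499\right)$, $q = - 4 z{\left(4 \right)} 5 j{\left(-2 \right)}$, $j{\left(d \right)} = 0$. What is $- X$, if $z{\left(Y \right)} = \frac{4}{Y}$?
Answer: $57385$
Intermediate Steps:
$q = 0$ ($q = - 4 \cdot \frac{4}{4} \cdot 5 \cdot 0 = - 4 \cdot 4 \cdot \frac{1}{4} \cdot 0 = \left(-4\right) 1 \cdot 0 = \left(-4\right) 0 = 0$)
$X = -57385$ ($X = \left(\left(152 - 37\right) + 0\right) \left(-499\right) = \left(115 + 0\right) \left(-499\right) = 115 \left(-499\right) = -57385$)
$- X = \left(-1\right) \left(-57385\right) = 57385$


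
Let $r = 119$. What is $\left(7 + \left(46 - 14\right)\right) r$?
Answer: $4641$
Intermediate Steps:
$\left(7 + \left(46 - 14\right)\right) r = \left(7 + \left(46 - 14\right)\right) 119 = \left(7 + 32\right) 119 = 39 \cdot 119 = 4641$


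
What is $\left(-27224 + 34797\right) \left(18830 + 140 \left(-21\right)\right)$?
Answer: $120334970$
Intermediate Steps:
$\left(-27224 + 34797\right) \left(18830 + 140 \left(-21\right)\right) = 7573 \left(18830 - 2940\right) = 7573 \cdot 15890 = 120334970$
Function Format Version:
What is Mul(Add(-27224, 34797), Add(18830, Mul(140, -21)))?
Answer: 120334970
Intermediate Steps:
Mul(Add(-27224, 34797), Add(18830, Mul(140, -21))) = Mul(7573, Add(18830, -2940)) = Mul(7573, 15890) = 120334970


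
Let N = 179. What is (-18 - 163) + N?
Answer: -2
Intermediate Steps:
(-18 - 163) + N = (-18 - 163) + 179 = -181 + 179 = -2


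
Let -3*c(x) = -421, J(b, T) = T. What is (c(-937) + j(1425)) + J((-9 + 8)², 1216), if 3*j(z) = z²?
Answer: 2034694/3 ≈ 6.7823e+5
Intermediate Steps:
c(x) = 421/3 (c(x) = -⅓*(-421) = 421/3)
j(z) = z²/3
(c(-937) + j(1425)) + J((-9 + 8)², 1216) = (421/3 + (⅓)*1425²) + 1216 = (421/3 + (⅓)*2030625) + 1216 = (421/3 + 676875) + 1216 = 2031046/3 + 1216 = 2034694/3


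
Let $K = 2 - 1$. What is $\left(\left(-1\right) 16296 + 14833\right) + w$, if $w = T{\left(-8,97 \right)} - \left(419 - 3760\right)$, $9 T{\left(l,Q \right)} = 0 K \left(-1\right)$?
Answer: $1878$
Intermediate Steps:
$K = 1$
$T{\left(l,Q \right)} = 0$ ($T{\left(l,Q \right)} = \frac{0 \cdot 1 \left(-1\right)}{9} = \frac{0 \left(-1\right)}{9} = \frac{1}{9} \cdot 0 = 0$)
$w = 3341$ ($w = 0 - \left(419 - 3760\right) = 0 - -3341 = 0 + 3341 = 3341$)
$\left(\left(-1\right) 16296 + 14833\right) + w = \left(\left(-1\right) 16296 + 14833\right) + 3341 = \left(-16296 + 14833\right) + 3341 = -1463 + 3341 = 1878$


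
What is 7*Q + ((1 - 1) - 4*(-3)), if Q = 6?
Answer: 54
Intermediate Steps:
7*Q + ((1 - 1) - 4*(-3)) = 7*6 + ((1 - 1) - 4*(-3)) = 42 + (0 + 12) = 42 + 12 = 54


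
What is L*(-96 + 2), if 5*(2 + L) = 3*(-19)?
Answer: 6298/5 ≈ 1259.6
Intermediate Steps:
L = -67/5 (L = -2 + (3*(-19))/5 = -2 + (1/5)*(-57) = -2 - 57/5 = -67/5 ≈ -13.400)
L*(-96 + 2) = -67*(-96 + 2)/5 = -67/5*(-94) = 6298/5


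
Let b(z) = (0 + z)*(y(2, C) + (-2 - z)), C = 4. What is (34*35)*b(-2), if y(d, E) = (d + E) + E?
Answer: -23800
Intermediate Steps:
y(d, E) = d + 2*E (y(d, E) = (E + d) + E = d + 2*E)
b(z) = z*(8 - z) (b(z) = (0 + z)*((2 + 2*4) + (-2 - z)) = z*((2 + 8) + (-2 - z)) = z*(10 + (-2 - z)) = z*(8 - z))
(34*35)*b(-2) = (34*35)*(-2*(8 - 1*(-2))) = 1190*(-2*(8 + 2)) = 1190*(-2*10) = 1190*(-20) = -23800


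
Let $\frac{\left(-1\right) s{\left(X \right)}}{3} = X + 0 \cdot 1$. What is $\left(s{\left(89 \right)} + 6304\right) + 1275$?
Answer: $7312$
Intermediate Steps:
$s{\left(X \right)} = - 3 X$ ($s{\left(X \right)} = - 3 \left(X + 0 \cdot 1\right) = - 3 \left(X + 0\right) = - 3 X$)
$\left(s{\left(89 \right)} + 6304\right) + 1275 = \left(\left(-3\right) 89 + 6304\right) + 1275 = \left(-267 + 6304\right) + 1275 = 6037 + 1275 = 7312$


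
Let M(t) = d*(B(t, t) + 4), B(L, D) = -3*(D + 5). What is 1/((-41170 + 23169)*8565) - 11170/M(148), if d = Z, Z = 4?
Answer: 172217456923/28060498830 ≈ 6.1374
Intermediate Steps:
d = 4
B(L, D) = -15 - 3*D (B(L, D) = -3*(5 + D) = -15 - 3*D)
M(t) = -44 - 12*t (M(t) = 4*((-15 - 3*t) + 4) = 4*(-11 - 3*t) = -44 - 12*t)
1/((-41170 + 23169)*8565) - 11170/M(148) = 1/((-41170 + 23169)*8565) - 11170/(-44 - 12*148) = (1/8565)/(-18001) - 11170/(-44 - 1776) = -1/18001*1/8565 - 11170/(-1820) = -1/154178565 - 11170*(-1/1820) = -1/154178565 + 1117/182 = 172217456923/28060498830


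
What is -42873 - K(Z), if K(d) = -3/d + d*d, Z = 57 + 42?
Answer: -1738241/33 ≈ -52674.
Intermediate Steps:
Z = 99
K(d) = d**2 - 3/d (K(d) = -3/d + d**2 = d**2 - 3/d)
-42873 - K(Z) = -42873 - (-3 + 99**3)/99 = -42873 - (-3 + 970299)/99 = -42873 - 970296/99 = -42873 - 1*323432/33 = -42873 - 323432/33 = -1738241/33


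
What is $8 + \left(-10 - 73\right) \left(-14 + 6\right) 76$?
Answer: $50472$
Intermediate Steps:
$8 + \left(-10 - 73\right) \left(-14 + 6\right) 76 = 8 + \left(-83\right) \left(-8\right) 76 = 8 + 664 \cdot 76 = 8 + 50464 = 50472$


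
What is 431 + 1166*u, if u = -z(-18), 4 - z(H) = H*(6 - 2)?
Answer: -88185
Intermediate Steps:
z(H) = 4 - 4*H (z(H) = 4 - H*(6 - 2) = 4 - H*4 = 4 - 4*H)
u = -76 (u = -(4 - 4*(-18)) = -(4 + 72) = -1*76 = -76)
431 + 1166*u = 431 + 1166*(-76) = 431 - 88616 = -88185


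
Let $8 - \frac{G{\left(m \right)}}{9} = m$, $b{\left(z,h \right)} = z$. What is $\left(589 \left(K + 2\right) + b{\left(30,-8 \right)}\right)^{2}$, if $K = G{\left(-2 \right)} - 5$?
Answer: $2628920529$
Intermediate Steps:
$G{\left(m \right)} = 72 - 9 m$
$K = 85$ ($K = \left(72 - -18\right) - 5 = \left(72 + 18\right) - 5 = 90 - 5 = 85$)
$\left(589 \left(K + 2\right) + b{\left(30,-8 \right)}\right)^{2} = \left(589 \left(85 + 2\right) + 30\right)^{2} = \left(589 \cdot 87 + 30\right)^{2} = \left(51243 + 30\right)^{2} = 51273^{2} = 2628920529$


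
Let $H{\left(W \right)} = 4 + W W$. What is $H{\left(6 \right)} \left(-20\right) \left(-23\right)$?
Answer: $18400$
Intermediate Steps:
$H{\left(W \right)} = 4 + W^{2}$
$H{\left(6 \right)} \left(-20\right) \left(-23\right) = \left(4 + 6^{2}\right) \left(-20\right) \left(-23\right) = \left(4 + 36\right) \left(-20\right) \left(-23\right) = 40 \left(-20\right) \left(-23\right) = \left(-800\right) \left(-23\right) = 18400$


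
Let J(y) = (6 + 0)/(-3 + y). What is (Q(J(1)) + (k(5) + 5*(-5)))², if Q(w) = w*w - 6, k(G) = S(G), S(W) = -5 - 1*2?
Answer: 841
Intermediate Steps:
S(W) = -7 (S(W) = -5 - 2 = -7)
k(G) = -7
J(y) = 6/(-3 + y)
Q(w) = -6 + w² (Q(w) = w² - 6 = -6 + w²)
(Q(J(1)) + (k(5) + 5*(-5)))² = ((-6 + (6/(-3 + 1))²) + (-7 + 5*(-5)))² = ((-6 + (6/(-2))²) + (-7 - 25))² = ((-6 + (6*(-½))²) - 32)² = ((-6 + (-3)²) - 32)² = ((-6 + 9) - 32)² = (3 - 32)² = (-29)² = 841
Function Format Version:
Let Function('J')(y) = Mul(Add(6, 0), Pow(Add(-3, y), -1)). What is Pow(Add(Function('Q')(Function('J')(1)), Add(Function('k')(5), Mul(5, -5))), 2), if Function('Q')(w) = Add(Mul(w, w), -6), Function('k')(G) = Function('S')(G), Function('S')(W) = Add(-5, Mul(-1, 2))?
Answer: 841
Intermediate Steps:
Function('S')(W) = -7 (Function('S')(W) = Add(-5, -2) = -7)
Function('k')(G) = -7
Function('J')(y) = Mul(6, Pow(Add(-3, y), -1))
Function('Q')(w) = Add(-6, Pow(w, 2)) (Function('Q')(w) = Add(Pow(w, 2), -6) = Add(-6, Pow(w, 2)))
Pow(Add(Function('Q')(Function('J')(1)), Add(Function('k')(5), Mul(5, -5))), 2) = Pow(Add(Add(-6, Pow(Mul(6, Pow(Add(-3, 1), -1)), 2)), Add(-7, Mul(5, -5))), 2) = Pow(Add(Add(-6, Pow(Mul(6, Pow(-2, -1)), 2)), Add(-7, -25)), 2) = Pow(Add(Add(-6, Pow(Mul(6, Rational(-1, 2)), 2)), -32), 2) = Pow(Add(Add(-6, Pow(-3, 2)), -32), 2) = Pow(Add(Add(-6, 9), -32), 2) = Pow(Add(3, -32), 2) = Pow(-29, 2) = 841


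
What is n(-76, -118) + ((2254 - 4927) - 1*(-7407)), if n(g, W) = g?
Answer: 4658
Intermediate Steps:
n(-76, -118) + ((2254 - 4927) - 1*(-7407)) = -76 + ((2254 - 4927) - 1*(-7407)) = -76 + (-2673 + 7407) = -76 + 4734 = 4658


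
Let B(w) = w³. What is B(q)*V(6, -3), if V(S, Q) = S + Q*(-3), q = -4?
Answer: -960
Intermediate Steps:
V(S, Q) = S - 3*Q
B(q)*V(6, -3) = (-4)³*(6 - 3*(-3)) = -64*(6 + 9) = -64*15 = -960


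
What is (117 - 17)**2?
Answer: 10000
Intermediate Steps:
(117 - 17)**2 = 100**2 = 10000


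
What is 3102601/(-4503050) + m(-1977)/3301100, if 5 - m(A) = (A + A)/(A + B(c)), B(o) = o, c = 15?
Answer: -33491283497029/48608610020850 ≈ -0.68900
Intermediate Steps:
m(A) = 5 - 2*A/(15 + A) (m(A) = 5 - (A + A)/(A + 15) = 5 - 2*A/(15 + A))
3102601/(-4503050) + m(-1977)/3301100 = 3102601/(-4503050) + (3*(25 - 1977)/(15 - 1977))/3301100 = 3102601*(-1/4503050) + (3*(-1952)/(-1962))*(1/3301100) = -3102601/4503050 + (3*(-1/1962)*(-1952))*(1/3301100) = -3102601/4503050 + (976/327)*(1/3301100) = -3102601/4503050 + 244/269864925 = -33491283497029/48608610020850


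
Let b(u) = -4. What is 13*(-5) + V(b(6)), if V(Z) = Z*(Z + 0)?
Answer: -49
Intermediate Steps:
V(Z) = Z² (V(Z) = Z*Z = Z²)
13*(-5) + V(b(6)) = 13*(-5) + (-4)² = -65 + 16 = -49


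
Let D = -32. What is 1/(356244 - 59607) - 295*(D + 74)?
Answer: -3675332429/296637 ≈ -12390.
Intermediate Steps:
1/(356244 - 59607) - 295*(D + 74) = 1/(356244 - 59607) - 295*(-32 + 74) = 1/296637 - 295*42 = 1/296637 - 1*12390 = 1/296637 - 12390 = -3675332429/296637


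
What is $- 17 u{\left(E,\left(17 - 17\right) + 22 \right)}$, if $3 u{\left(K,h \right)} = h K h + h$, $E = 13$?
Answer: $- \frac{107338}{3} \approx -35779.0$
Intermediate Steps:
$u{\left(K,h \right)} = \frac{h}{3} + \frac{K h^{2}}{3}$ ($u{\left(K,h \right)} = \frac{h K h + h}{3} = \frac{K h h + h}{3} = \frac{K h^{2} + h}{3} = \frac{h + K h^{2}}{3} = \frac{h}{3} + \frac{K h^{2}}{3}$)
$- 17 u{\left(E,\left(17 - 17\right) + 22 \right)} = - 17 \frac{\left(\left(17 - 17\right) + 22\right) \left(1 + 13 \left(\left(17 - 17\right) + 22\right)\right)}{3} = - 17 \frac{\left(0 + 22\right) \left(1 + 13 \left(0 + 22\right)\right)}{3} = - 17 \cdot \frac{1}{3} \cdot 22 \left(1 + 13 \cdot 22\right) = - 17 \cdot \frac{1}{3} \cdot 22 \left(1 + 286\right) = - 17 \cdot \frac{1}{3} \cdot 22 \cdot 287 = \left(-17\right) \frac{6314}{3} = - \frac{107338}{3}$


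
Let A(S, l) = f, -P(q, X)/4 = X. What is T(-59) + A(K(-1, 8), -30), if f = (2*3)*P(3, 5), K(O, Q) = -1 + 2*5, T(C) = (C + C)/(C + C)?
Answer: -119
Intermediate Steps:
P(q, X) = -4*X
T(C) = 1 (T(C) = (2*C)/((2*C)) = (2*C)*(1/(2*C)) = 1)
K(O, Q) = 9 (K(O, Q) = -1 + 10 = 9)
f = -120 (f = (2*3)*(-4*5) = 6*(-20) = -120)
A(S, l) = -120
T(-59) + A(K(-1, 8), -30) = 1 - 120 = -119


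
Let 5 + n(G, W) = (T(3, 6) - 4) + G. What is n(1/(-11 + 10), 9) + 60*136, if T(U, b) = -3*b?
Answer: 8132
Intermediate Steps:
n(G, W) = -27 + G (n(G, W) = -5 + ((-3*6 - 4) + G) = -5 + ((-18 - 4) + G) = -5 + (-22 + G) = -27 + G)
n(1/(-11 + 10), 9) + 60*136 = (-27 + 1/(-11 + 10)) + 60*136 = (-27 + 1/(-1)) + 8160 = (-27 - 1) + 8160 = -28 + 8160 = 8132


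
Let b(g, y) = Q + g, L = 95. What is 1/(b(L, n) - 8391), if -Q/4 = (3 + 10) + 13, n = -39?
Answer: -1/8400 ≈ -0.00011905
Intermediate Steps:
Q = -104 (Q = -4*((3 + 10) + 13) = -4*(13 + 13) = -4*26 = -104)
b(g, y) = -104 + g
1/(b(L, n) - 8391) = 1/((-104 + 95) - 8391) = 1/(-9 - 8391) = 1/(-8400) = -1/8400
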